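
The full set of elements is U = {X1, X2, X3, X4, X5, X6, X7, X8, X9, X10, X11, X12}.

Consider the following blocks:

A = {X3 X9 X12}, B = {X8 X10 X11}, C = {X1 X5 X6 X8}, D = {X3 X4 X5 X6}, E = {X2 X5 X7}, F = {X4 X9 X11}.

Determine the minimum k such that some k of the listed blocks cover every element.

5

A, B, C, E, and F cover everything between them: the union {X1, X2, X3, X4, X5, X6, X7, X8, X9, X10, X11, X12} is all of U.
No 4 of the 6 blocks cover everything (all 15 combinations miss at least one element), so 5 is optimal.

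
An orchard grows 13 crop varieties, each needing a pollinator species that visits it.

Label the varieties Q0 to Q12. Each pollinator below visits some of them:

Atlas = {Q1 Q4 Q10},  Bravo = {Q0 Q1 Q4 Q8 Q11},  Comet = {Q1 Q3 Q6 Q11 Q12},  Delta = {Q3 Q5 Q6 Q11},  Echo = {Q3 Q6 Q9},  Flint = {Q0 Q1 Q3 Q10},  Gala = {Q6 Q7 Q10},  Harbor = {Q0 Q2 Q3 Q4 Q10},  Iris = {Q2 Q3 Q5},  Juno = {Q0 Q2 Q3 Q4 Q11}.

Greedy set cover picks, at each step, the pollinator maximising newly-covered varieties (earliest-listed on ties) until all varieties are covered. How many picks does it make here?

Greedy: pick Bravo (covers 5 new) → pick Comet (covers 3 new) → pick Gala (covers 2 new) → pick Iris (covers 2 new) → pick Echo (covers 1 new). Total picks: 5.

5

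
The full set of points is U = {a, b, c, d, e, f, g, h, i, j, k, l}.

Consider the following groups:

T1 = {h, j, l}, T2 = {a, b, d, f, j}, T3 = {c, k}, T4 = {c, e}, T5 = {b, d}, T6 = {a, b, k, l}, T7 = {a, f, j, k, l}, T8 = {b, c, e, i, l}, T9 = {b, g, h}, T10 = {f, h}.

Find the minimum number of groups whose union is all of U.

4

T5, T7, T8, and T9 cover everything between them: the union {a, b, c, d, e, f, g, h, i, j, k, l} is all of U.
No 3 of the 10 groups cover everything (all 120 combinations miss at least one point), so 4 is optimal.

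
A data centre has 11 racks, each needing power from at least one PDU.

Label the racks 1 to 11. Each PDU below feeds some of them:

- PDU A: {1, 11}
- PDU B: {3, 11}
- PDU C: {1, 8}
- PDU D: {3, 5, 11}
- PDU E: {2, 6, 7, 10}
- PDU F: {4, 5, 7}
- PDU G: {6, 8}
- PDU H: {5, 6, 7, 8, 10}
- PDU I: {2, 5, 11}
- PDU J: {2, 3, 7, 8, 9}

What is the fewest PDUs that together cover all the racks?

4

Take {A, E, F, J}. Their union is {1, 2, 3, 4, 5, 6, 7, 8, 9, 10, 11}, which is all 11 racks.
No 3 of the 10 PDUs cover everything (all 120 combinations miss at least one rack), so 4 is optimal.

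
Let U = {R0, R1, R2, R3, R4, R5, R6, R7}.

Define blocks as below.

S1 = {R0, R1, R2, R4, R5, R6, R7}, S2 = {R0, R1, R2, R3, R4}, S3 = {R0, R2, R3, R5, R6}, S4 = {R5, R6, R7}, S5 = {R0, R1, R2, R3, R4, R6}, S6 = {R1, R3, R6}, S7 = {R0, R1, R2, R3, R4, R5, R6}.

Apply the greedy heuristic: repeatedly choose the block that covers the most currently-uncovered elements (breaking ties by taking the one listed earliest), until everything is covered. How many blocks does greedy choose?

Greedy: pick S1 (covers 7 new) → pick S2 (covers 1 new). Total picks: 2.

2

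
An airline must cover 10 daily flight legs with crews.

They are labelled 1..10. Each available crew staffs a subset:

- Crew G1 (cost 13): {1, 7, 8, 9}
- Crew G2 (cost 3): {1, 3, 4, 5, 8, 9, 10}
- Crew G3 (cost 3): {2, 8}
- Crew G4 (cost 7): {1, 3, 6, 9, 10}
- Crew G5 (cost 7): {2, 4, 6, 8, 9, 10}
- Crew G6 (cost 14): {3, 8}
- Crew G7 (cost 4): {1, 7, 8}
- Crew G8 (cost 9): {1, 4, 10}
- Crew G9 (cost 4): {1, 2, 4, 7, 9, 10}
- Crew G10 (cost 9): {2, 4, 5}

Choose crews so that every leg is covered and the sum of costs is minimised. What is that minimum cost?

14

G2, G5, G9 together cover every leg (G2 ∪ G5 ∪ G9 = {1, 2, 3, 4, 5, 6, 7, 8, 9, 10}); total cost 3 + 7 + 4 = 14.
No covering selection has total cost below 14.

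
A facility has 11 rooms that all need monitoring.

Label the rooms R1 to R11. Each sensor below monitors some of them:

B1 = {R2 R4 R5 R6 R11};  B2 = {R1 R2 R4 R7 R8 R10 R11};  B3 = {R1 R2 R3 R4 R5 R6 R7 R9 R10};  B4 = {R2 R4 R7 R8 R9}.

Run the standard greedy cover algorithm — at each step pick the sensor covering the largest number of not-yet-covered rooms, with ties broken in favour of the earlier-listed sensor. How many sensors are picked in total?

Greedy: pick B3 (covers 9 new) → pick B2 (covers 2 new). Total picks: 2.

2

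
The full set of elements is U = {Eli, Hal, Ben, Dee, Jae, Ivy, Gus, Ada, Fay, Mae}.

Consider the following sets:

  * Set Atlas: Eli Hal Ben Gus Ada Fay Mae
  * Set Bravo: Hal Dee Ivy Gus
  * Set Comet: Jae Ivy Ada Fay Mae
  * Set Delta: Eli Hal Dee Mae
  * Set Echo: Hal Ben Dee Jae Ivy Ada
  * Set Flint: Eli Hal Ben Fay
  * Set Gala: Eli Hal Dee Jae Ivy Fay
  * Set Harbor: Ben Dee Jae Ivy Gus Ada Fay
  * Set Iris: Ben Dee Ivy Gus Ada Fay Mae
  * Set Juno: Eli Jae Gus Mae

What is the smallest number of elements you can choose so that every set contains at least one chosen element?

2

The 2 elements {Eli, Ivy} hit every set.
No single element lies in every set, so at least 2 are needed and 2 is optimal.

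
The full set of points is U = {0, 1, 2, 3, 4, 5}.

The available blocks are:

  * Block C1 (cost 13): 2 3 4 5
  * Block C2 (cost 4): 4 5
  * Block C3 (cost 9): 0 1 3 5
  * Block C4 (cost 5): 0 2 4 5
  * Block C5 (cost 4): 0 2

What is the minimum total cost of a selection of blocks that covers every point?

C3, C4 together cover every point (C3 ∪ C4 = {0, 1, 2, 3, 4, 5}); total cost 9 + 5 = 14.
No covering selection has total cost below 14.

14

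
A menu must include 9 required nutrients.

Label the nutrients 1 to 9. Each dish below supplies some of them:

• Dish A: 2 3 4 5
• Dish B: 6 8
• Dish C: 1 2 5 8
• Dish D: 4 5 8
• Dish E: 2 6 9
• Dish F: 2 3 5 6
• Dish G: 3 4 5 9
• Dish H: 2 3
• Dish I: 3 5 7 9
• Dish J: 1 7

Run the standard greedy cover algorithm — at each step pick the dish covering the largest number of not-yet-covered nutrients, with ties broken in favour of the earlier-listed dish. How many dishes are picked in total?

Greedy: pick A (covers 4 new) → pick B (covers 2 new) → pick I (covers 2 new) → pick C (covers 1 new). Total picks: 4.

4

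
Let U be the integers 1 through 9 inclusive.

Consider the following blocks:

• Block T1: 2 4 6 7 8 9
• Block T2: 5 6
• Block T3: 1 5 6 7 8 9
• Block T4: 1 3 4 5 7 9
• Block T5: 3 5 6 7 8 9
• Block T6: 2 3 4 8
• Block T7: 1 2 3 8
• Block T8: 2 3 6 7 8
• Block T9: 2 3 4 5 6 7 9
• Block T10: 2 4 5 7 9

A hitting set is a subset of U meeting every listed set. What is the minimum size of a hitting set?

2

H = {2, 5} meets every block (each contains at least one member of H), and |H| = 2.
The blocks T2, T7 are pairwise disjoint, so any hitting set needs a separate point for each — at least 2. Hence 2 is optimal.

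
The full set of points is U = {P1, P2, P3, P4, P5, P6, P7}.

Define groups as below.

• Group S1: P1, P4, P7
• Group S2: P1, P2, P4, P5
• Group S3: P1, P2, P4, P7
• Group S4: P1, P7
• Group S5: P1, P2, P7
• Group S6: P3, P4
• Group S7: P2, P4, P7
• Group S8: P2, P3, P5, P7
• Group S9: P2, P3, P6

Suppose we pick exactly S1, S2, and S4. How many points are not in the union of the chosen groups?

Union of S1, S2, S4 = {P1, P2, P4, P5, P7}.
Not covered: P3, P6 — 2 points.

2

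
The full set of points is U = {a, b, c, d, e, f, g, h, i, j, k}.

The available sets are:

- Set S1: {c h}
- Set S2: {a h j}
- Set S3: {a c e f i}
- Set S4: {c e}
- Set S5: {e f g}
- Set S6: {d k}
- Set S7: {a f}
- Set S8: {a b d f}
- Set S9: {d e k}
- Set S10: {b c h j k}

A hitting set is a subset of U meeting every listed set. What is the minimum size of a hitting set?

Take T = {e, f, h, k}. Each listed set contains at least one of these, so T is a hitting set of size 4.
No choice of 3 points meets every set, so 4 is the minimum.

4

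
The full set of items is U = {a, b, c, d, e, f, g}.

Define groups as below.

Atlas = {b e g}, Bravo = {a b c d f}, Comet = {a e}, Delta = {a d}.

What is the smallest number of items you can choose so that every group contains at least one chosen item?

H = {a, e} meets every group (each contains at least one member of H), and |H| = 2.
The groups Atlas, Delta are pairwise disjoint, so any hitting set needs a separate item for each — at least 2. Hence 2 is optimal.

2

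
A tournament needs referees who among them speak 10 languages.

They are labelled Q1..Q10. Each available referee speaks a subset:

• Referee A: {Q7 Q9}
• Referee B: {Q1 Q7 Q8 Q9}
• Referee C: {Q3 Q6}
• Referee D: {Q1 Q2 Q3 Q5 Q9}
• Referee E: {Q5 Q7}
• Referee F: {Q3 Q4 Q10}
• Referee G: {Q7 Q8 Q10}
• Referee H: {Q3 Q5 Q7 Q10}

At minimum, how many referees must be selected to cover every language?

4

Take {C, D, F, G}. Their union is {Q1, Q2, Q3, Q4, Q5, Q6, Q7, Q8, Q9, Q10}, which is all 10 languages.
No 3 of the 8 referees cover everything (all 56 combinations miss at least one language), so 4 is optimal.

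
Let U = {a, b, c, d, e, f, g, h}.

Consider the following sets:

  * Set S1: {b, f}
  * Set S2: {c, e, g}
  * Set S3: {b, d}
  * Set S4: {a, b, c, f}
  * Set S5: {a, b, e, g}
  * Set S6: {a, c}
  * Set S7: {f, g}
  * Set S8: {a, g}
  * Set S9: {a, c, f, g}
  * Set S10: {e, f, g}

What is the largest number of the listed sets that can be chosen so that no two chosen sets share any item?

S3, S6, S10 are pairwise disjoint (S3={b,d}; S6={a,c}; S10={e,f,g}).
Every remaining set overlaps one of these, and no 4 of the listed sets are pairwise disjoint, so 3 is the maximum.

3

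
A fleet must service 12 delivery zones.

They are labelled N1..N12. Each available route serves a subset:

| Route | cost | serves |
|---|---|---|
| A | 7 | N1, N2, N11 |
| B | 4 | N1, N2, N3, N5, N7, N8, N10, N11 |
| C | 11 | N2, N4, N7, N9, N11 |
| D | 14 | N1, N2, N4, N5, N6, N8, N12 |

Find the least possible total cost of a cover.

B, C, D together cover every zone (B ∪ C ∪ D = {N1, N2, N3, N4, N5, N6, N7, N8, N9, N10, N11, N12}); total cost 4 + 11 + 14 = 29.
No covering selection has total cost below 29.

29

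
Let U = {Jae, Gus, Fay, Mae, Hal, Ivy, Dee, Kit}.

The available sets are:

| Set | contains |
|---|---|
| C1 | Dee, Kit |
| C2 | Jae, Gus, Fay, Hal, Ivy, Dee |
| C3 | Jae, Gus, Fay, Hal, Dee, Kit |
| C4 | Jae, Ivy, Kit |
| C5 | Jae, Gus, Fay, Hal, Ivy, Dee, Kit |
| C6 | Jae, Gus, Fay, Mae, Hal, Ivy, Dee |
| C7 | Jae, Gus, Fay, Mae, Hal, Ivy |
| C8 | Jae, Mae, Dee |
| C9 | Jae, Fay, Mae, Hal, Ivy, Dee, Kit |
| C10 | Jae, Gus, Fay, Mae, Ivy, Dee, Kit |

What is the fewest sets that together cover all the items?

2

C6 and C10 together: C6 ∪ C10 = {Jae, Gus, Fay, Mae, Hal, Ivy, Dee, Kit} — every item is covered.
No single set has all 8 items (the largest, C5, has 7), so 2 is optimal.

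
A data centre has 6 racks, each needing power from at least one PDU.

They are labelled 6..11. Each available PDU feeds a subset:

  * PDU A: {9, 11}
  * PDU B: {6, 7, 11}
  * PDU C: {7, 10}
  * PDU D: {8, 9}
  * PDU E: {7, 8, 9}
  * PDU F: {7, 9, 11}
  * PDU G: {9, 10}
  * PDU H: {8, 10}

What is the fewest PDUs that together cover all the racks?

B and E and G together: B ∪ E ∪ G = {6, 7, 8, 9, 10, 11} — every rack is covered.
Only B contains 6, so B is forced; the remaining 3 racks need at least 2 more PDUs (each remaining PDU adds at most 2) — so at least 3 PDUs are needed, and 3 is optimal.

3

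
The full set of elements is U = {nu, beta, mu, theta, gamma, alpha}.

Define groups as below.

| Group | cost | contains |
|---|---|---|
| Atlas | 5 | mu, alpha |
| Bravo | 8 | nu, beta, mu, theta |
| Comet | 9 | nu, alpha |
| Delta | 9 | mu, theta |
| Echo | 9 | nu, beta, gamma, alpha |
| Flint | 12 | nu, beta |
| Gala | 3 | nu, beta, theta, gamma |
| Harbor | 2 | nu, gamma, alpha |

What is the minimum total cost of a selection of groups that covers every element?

Atlas, Gala together cover every element (Atlas ∪ Gala = {nu, beta, mu, theta, gamma, alpha}); total cost 5 + 3 = 8.
The greedy pick Harbor, Gala, Atlas costs 10; no covering selection beats 8.

8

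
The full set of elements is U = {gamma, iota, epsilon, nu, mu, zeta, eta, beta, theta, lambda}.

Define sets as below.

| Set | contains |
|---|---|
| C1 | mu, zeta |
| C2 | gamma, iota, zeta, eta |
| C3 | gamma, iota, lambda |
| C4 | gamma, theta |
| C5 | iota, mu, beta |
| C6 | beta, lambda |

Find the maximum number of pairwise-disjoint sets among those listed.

3

C1, C4, C6 are pairwise disjoint (C1={mu,zeta}; C4={gamma,theta}; C6={beta,lambda}).
Every remaining set overlaps one of these, and no 4 of the listed sets are pairwise disjoint, so 3 is the maximum.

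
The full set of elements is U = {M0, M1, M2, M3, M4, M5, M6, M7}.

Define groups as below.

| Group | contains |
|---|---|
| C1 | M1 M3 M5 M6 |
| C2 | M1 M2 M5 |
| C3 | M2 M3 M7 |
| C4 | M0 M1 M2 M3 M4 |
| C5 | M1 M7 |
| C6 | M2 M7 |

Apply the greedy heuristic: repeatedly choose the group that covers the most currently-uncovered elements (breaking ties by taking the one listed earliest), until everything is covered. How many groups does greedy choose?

3

Greedy: pick C4 (covers 5 new) → pick C1 (covers 2 new) → pick C3 (covers 1 new). Total picks: 3.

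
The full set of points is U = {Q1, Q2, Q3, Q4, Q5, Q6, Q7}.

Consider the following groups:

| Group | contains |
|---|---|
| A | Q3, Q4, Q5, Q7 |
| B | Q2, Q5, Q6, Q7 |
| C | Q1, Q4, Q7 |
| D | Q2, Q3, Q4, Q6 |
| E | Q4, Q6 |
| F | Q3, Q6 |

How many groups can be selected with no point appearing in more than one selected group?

C, F are pairwise disjoint (C={Q1,Q4,Q7}; F={Q3,Q6}).
Every remaining group overlaps one of these, and no 3 of the listed groups are pairwise disjoint, so 2 is the maximum.

2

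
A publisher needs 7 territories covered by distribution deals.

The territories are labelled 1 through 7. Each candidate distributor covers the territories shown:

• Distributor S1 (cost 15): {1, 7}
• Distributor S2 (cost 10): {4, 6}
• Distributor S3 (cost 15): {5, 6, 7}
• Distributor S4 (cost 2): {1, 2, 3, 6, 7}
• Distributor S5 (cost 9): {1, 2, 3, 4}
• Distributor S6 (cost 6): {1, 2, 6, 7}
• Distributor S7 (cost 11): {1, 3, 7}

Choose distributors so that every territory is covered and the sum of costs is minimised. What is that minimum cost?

24

S3, S5 together cover every territory (S3 ∪ S5 = {1, 2, 3, 4, 5, 6, 7}); total cost 15 + 9 = 24.
The greedy pick S4, S5, S3 costs 26; no covering selection beats 24.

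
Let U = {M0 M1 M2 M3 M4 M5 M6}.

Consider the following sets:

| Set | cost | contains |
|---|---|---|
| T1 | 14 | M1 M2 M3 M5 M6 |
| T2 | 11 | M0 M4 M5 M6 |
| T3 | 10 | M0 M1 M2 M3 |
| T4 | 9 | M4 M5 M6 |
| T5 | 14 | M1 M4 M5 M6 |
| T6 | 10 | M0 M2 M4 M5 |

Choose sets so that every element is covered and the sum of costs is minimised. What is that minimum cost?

19

T3, T4 together cover every element (T3 ∪ T4 = {M0, M1, M2, M3, M4, M5, M6}); total cost 10 + 9 = 19.
No covering selection has total cost below 19.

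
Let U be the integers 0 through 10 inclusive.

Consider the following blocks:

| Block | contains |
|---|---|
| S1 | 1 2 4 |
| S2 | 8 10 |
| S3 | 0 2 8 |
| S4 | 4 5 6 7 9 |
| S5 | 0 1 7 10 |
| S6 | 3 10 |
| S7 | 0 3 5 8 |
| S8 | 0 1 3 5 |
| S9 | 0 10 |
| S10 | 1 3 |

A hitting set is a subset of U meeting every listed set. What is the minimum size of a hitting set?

4

H = {0, 1, 6, 10} meets every block (each contains at least one member of H), and |H| = 4.
No choice of 3 items meets every block, so 4 is the minimum.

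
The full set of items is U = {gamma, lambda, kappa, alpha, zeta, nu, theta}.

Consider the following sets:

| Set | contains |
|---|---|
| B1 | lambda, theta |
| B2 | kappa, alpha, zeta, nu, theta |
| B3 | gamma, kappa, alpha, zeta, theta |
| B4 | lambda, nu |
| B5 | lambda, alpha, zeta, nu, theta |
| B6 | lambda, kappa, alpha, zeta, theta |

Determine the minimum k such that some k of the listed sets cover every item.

Take {B3, B5}. Their union is {gamma, lambda, kappa, alpha, zeta, nu, theta}, which is all 7 items.
No single set has all 7 items (the largest, B2, has 5), so 2 is optimal.

2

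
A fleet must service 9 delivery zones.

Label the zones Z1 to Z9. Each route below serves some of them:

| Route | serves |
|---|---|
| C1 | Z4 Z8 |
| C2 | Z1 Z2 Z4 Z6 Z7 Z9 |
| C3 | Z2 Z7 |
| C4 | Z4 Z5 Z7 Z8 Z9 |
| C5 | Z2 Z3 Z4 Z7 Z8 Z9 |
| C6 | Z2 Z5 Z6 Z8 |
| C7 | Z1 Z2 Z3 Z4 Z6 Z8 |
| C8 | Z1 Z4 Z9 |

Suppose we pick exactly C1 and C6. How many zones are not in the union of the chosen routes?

Union of C1, C6 = {Z2, Z4, Z5, Z6, Z8}.
Not covered: Z1, Z3, Z7, Z9 — 4 zones.

4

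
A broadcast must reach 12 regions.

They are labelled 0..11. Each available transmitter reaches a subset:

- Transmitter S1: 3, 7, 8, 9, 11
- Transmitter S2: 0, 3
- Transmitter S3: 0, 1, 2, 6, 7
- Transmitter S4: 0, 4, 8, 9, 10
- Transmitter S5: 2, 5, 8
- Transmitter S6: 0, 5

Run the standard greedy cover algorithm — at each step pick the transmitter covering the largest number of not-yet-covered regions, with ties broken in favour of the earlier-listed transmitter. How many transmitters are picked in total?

Greedy: pick S1 (covers 5 new) → pick S3 (covers 4 new) → pick S4 (covers 2 new) → pick S5 (covers 1 new). Total picks: 4.

4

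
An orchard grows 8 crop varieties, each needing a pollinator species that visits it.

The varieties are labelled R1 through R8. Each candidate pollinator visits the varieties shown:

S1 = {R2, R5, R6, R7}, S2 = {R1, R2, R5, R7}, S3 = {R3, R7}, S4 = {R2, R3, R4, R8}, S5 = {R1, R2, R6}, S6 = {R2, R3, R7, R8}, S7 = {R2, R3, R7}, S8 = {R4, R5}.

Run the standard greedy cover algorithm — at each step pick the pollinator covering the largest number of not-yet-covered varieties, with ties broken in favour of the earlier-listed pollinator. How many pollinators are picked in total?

Greedy: pick S1 (covers 4 new) → pick S4 (covers 3 new) → pick S2 (covers 1 new). Total picks: 3.

3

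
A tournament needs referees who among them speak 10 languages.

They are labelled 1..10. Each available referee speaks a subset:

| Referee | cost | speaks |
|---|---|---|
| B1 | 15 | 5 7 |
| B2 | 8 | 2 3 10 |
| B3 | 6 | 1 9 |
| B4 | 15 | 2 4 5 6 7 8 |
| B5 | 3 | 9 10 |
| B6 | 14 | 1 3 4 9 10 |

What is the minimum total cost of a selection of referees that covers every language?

B4, B6 together cover every language (B4 ∪ B6 = {1, 2, 3, 4, 5, 6, 7, 8, 9, 10}); total cost 15 + 14 = 29.
The greedy pick B5, B4, B3, B2 costs 32; no covering selection beats 29.

29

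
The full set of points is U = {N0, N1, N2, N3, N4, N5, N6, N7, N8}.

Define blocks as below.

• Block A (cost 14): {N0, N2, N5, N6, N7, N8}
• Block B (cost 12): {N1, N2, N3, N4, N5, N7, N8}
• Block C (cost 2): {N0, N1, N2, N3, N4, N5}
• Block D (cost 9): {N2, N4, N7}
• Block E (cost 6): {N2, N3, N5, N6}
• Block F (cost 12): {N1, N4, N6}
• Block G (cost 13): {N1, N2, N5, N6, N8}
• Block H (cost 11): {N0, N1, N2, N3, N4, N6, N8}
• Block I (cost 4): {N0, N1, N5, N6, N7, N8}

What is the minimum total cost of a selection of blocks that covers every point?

6

C, I together cover every point (C ∪ I = {N0, N1, N2, N3, N4, N5, N6, N7, N8}); total cost 2 + 4 = 6.
No covering selection has total cost below 6.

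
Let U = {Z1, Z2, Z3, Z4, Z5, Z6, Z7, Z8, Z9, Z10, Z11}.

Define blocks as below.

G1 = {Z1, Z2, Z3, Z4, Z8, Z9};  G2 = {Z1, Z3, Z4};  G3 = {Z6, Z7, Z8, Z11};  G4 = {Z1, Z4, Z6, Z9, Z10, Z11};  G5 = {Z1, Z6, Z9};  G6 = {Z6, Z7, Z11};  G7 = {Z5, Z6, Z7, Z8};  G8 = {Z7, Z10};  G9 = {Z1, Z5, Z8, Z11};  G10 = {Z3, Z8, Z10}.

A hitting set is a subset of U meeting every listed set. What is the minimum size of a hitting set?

3

The 3 elements {Z1, Z3, Z7} hit every block.
No choice of 2 elements meets every block, so 3 is the minimum.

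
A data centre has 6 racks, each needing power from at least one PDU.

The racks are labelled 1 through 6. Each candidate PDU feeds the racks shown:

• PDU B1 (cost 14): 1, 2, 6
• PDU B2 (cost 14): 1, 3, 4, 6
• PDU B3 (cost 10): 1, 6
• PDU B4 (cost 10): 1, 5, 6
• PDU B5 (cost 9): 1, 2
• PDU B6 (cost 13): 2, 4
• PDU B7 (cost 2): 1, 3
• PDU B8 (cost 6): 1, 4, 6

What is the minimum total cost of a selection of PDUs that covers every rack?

25

B4, B6, B7 together cover every rack (B4 ∪ B6 ∪ B7 = {1, 2, 3, 4, 5, 6}); total cost 10 + 13 + 2 = 25.
The greedy pick B7, B8, B5, B4 costs 27; no covering selection beats 25.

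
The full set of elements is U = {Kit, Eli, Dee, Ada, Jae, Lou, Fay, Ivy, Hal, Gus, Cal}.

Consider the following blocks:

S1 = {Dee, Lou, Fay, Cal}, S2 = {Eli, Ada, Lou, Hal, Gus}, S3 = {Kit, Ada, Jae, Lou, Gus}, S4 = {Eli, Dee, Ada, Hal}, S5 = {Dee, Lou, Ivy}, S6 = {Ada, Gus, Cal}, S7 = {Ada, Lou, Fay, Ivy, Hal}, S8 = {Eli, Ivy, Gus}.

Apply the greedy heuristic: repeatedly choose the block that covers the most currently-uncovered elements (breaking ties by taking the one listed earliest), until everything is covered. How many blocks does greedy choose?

Greedy: pick S2 (covers 5 new) → pick S1 (covers 3 new) → pick S3 (covers 2 new) → pick S5 (covers 1 new). Total picks: 4.

4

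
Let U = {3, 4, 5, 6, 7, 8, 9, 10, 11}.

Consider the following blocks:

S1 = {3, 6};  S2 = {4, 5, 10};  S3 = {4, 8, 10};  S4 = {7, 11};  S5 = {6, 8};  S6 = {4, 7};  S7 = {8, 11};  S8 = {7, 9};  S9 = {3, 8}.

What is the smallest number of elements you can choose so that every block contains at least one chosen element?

Take H = {3, 5, 7, 8}. Each listed block contains at least one of these, so H is a hitting set of size 4.
The blocks S1, S2, S7, S8 are pairwise disjoint, so any hitting set needs a separate element for each — at least 4. Hence 4 is optimal.

4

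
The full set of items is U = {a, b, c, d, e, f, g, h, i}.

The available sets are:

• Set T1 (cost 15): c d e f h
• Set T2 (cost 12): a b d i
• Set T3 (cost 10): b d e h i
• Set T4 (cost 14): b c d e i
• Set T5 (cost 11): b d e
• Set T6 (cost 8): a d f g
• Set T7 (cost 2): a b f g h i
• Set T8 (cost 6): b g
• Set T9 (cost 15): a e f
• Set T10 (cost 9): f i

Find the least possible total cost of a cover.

16

T4, T7 together cover every item (T4 ∪ T7 = {a, b, c, d, e, f, g, h, i}); total cost 14 + 2 = 16.
No covering selection has total cost below 16.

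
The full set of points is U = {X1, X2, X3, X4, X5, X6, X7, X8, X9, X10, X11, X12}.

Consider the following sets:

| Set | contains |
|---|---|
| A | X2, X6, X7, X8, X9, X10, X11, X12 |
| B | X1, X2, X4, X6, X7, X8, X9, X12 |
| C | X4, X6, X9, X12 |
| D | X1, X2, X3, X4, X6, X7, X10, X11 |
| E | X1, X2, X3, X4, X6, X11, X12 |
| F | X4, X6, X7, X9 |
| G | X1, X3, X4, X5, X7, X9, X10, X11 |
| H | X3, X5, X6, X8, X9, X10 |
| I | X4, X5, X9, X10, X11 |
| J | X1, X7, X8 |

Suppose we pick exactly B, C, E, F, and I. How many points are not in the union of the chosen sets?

Union of B, C, E, F, I = {X1, X2, X3, X4, X5, X6, X7, X8, X9, X10, X11, X12} — that's every point, so 0 are uncovered.

0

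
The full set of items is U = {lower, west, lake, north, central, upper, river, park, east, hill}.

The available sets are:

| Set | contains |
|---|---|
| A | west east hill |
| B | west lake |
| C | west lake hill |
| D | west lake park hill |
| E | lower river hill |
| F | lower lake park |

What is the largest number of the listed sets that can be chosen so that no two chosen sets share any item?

A, F are pairwise disjoint (A={west,east,hill}; F={lower,lake,park}).
Every remaining set overlaps one of these, and no 3 of the listed sets are pairwise disjoint, so 2 is the maximum.

2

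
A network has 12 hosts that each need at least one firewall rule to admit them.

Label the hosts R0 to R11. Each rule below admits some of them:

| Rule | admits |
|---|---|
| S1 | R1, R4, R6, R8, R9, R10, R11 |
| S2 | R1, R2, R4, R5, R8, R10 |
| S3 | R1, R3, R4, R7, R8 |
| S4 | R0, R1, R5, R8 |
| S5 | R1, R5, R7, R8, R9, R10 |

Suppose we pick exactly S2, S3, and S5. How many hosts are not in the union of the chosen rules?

3

Union of S2, S3, S5 = {R1, R2, R3, R4, R5, R7, R8, R9, R10}.
Not covered: R0, R6, R11 — 3 hosts.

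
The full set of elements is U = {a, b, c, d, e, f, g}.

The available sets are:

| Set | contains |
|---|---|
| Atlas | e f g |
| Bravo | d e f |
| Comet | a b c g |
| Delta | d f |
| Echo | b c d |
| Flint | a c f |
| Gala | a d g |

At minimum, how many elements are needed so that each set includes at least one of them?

3

H = {a, d, g} meets every set (each contains at least one member of H), and |H| = 3.
No choice of 2 elements meets every set, so 3 is the minimum.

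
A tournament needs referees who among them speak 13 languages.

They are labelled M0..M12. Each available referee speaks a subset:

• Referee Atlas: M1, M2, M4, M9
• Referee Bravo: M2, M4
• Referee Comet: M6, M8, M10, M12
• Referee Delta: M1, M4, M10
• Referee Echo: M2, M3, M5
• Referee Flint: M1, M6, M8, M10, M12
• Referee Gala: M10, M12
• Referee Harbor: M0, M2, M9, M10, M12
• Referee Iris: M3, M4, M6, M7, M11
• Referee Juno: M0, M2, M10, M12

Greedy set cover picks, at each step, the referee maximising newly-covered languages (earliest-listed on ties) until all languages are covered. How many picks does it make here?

Greedy: pick Flint (covers 5 new) → pick Iris (covers 4 new) → pick Harbor (covers 3 new) → pick Echo (covers 1 new). Total picks: 4.

4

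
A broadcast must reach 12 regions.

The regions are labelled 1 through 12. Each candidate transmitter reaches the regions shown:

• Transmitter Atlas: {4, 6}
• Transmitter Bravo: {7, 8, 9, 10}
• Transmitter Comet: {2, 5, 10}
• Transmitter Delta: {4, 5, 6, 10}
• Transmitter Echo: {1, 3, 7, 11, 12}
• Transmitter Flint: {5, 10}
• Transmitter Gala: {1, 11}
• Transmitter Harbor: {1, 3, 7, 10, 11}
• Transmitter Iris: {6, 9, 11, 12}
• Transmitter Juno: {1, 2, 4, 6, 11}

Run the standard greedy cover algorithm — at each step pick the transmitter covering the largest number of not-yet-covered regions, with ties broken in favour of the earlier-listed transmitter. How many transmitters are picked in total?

Greedy: pick Echo (covers 5 new) → pick Delta (covers 4 new) → pick Bravo (covers 2 new) → pick Comet (covers 1 new). Total picks: 4.

4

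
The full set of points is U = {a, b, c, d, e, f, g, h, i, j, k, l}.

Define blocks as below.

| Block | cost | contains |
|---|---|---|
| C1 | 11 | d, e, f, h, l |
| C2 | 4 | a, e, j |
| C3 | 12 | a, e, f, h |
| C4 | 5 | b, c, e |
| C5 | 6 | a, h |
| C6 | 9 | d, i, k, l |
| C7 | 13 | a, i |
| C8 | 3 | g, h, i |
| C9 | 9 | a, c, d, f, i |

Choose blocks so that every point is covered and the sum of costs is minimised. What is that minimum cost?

C2, C4, C6, C8, C9 together cover every point (C2 ∪ C4 ∪ C6 ∪ C8 ∪ C9 = {a, b, c, d, e, f, g, h, i, j, k, l}); total cost 4 + 5 + 9 + 3 + 9 = 30.
No covering selection has total cost below 30.

30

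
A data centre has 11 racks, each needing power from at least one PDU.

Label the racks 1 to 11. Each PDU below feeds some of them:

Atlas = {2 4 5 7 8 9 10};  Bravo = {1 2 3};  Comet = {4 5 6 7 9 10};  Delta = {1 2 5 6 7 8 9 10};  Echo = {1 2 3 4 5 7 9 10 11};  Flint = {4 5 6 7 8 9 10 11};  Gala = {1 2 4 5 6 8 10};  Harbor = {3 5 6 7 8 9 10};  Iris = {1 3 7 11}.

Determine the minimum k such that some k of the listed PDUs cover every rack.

Bravo and Flint together: Bravo ∪ Flint = {1, 2, 3, 4, 5, 6, 7, 8, 9, 10, 11} — every rack is covered.
No single PDU has all 11 racks (the largest, Echo, has 9), so 2 is optimal.

2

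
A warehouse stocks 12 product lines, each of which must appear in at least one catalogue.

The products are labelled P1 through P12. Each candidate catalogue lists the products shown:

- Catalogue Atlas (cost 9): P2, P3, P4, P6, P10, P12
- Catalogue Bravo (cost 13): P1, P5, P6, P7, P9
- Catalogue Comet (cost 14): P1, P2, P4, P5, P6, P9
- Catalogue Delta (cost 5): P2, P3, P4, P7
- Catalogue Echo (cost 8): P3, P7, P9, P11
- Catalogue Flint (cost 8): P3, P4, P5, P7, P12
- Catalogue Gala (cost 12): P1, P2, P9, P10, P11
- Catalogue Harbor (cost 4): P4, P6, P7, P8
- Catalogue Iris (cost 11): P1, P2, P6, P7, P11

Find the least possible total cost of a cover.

24

Flint, Gala, Harbor together cover every product (Flint ∪ Gala ∪ Harbor = {P1, P2, P3, P4, P5, P6, P7, P8, P9, P10, P11, P12}); total cost 8 + 12 + 4 = 24.
The greedy pick Harbor, Atlas, Echo, Bravo costs 34; no covering selection beats 24.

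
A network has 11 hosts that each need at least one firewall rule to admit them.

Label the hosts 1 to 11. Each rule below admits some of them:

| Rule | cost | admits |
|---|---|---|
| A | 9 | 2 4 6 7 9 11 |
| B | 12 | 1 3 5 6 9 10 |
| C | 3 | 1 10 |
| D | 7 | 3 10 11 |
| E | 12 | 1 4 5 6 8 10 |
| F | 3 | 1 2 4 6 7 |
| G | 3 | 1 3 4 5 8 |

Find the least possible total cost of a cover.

15

A, C, G together cover every host (A ∪ C ∪ G = {1, 2, 3, 4, 5, 6, 7, 8, 9, 10, 11}); total cost 9 + 3 + 3 = 15.
The greedy pick F, G, C, A costs 18; no covering selection beats 15.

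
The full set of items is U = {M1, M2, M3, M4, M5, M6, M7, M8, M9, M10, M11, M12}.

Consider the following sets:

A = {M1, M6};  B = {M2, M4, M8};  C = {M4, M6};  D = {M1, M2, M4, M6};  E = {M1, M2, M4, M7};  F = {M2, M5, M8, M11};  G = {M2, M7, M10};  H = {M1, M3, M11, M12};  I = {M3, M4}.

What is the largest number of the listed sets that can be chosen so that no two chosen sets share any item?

A, F, I are pairwise disjoint (A={M1,M6}; F={M2,M5,M8,M11}; I={M3,M4}).
Every remaining set overlaps one of these, and no 4 of the listed sets are pairwise disjoint, so 3 is the maximum.

3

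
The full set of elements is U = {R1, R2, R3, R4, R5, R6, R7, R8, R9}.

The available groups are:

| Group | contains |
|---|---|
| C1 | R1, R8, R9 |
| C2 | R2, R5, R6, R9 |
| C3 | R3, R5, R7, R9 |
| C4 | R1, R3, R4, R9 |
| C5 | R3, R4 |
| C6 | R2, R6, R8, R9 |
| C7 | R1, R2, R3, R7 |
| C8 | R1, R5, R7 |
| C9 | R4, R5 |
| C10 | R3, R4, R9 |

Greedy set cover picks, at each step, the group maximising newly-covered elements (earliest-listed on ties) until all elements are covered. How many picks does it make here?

Greedy: pick C2 (covers 4 new) → pick C4 (covers 3 new) → pick C1 (covers 1 new) → pick C3 (covers 1 new). Total picks: 4.
(The true minimum cover uses only 3 groups, so greedy is not optimal here.)

4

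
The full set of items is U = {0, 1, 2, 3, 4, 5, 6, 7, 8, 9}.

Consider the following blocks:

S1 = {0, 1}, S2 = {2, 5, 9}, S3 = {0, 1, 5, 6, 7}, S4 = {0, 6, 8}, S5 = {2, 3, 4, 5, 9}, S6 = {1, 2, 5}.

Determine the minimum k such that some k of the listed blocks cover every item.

S3 and S4 and S5 together: S3 ∪ S4 ∪ S5 = {0, 1, 2, 3, 4, 5, 6, 7, 8, 9} — every item is covered.
Only S5 contains 3, so S5 is forced; the remaining 5 items need at least 2 more blocks (each remaining block adds at most 4) — so at least 3 blocks are needed, and 3 is optimal.

3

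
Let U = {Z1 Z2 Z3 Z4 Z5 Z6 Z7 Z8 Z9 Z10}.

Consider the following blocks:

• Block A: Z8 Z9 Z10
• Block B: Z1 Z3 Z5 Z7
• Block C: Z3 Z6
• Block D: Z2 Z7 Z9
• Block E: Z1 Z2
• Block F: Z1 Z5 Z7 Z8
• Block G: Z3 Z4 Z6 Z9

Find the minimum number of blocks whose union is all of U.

A, B, D, and G cover everything between them: the union {Z1, Z2, Z3, Z4, Z5, Z6, Z7, Z8, Z9, Z10} is all of U.
No 3 of the 7 blocks cover everything (all 35 combinations miss at least one point), so 4 is optimal.

4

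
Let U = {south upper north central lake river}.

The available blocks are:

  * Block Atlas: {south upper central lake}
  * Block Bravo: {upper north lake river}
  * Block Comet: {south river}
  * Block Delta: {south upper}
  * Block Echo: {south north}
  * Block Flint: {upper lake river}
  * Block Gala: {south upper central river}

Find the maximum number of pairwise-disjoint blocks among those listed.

2

Echo, Flint are pairwise disjoint (Echo={south,north}; Flint={upper,lake,river}).
Every remaining block overlaps one of these, and no 3 of the listed blocks are pairwise disjoint, so 2 is the maximum.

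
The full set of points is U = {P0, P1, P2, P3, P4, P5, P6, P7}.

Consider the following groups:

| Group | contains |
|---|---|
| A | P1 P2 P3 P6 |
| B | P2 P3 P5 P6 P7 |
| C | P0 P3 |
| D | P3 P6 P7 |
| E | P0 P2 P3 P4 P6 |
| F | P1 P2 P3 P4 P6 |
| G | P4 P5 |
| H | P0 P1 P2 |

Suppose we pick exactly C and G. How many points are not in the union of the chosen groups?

Union of C, G = {P0, P3, P4, P5}.
Not covered: P1, P2, P6, P7 — 4 points.

4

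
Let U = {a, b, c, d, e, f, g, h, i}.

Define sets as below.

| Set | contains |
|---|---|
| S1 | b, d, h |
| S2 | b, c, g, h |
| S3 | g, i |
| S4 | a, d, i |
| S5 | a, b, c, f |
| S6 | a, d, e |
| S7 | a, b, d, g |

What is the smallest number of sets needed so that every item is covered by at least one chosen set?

S2, S4, S5, and S6 cover everything between them: the union {a, b, c, d, e, f, g, h, i} is all of U.
Only S5 contains f, so S5 is forced; the remaining 5 items need at least 3 more sets (each remaining set adds at most 2) — so at least 4 sets are needed, and 4 is optimal.

4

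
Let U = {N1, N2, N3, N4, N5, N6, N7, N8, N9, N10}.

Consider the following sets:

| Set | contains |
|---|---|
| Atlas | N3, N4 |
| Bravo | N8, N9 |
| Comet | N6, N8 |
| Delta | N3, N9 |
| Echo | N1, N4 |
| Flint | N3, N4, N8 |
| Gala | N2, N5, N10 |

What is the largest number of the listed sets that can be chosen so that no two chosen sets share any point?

4

Comet, Delta, Echo, Gala are pairwise disjoint (Comet={N6,N8}; Delta={N3,N9}; Echo={N1,N4}; Gala={N2,N5,N10}).
Every remaining set overlaps one of these, and no 5 of the listed sets are pairwise disjoint, so 4 is the maximum.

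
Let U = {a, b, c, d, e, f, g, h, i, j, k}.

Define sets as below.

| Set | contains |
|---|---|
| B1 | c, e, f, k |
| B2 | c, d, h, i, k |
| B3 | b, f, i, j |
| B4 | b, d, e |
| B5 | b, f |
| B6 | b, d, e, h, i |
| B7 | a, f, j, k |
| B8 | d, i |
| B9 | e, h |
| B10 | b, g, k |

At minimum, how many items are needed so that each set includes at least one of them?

4

T = {b, e, i, j} meets every set (each contains at least one member of T), and |T| = 4.
No choice of 3 items meets every set, so 4 is the minimum.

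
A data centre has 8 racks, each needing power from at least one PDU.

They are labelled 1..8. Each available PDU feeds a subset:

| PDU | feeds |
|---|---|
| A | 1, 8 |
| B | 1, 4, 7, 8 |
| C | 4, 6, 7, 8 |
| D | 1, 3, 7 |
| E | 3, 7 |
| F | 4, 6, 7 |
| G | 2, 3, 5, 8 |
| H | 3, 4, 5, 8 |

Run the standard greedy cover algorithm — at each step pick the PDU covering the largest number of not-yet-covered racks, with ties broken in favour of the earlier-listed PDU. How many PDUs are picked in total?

Greedy: pick B (covers 4 new) → pick G (covers 3 new) → pick C (covers 1 new). Total picks: 3.

3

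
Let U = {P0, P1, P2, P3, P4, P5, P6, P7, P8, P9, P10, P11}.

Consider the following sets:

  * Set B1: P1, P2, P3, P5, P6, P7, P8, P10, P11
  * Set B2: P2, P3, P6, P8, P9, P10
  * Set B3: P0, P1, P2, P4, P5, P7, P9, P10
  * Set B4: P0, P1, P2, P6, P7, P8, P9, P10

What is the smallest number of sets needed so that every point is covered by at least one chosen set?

Take {B1, B3}. Their union is {P0, P1, P2, P3, P4, P5, P6, P7, P8, P9, P10, P11}, which is all 12 points.
No single set has all 12 points (the largest, B1, has 9), so 2 is optimal.

2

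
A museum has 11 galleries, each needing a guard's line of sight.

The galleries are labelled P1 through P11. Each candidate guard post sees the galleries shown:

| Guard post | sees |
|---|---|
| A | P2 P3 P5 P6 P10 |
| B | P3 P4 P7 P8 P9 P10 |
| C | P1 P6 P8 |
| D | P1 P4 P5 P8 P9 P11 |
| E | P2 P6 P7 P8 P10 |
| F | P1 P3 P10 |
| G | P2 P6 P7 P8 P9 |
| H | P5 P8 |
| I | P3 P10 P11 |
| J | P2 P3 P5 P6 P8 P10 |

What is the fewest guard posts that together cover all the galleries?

B and D and G together: B ∪ D ∪ G = {P1, P2, P3, P4, P5, P6, P7, P8, P9, P10, P11} — every gallery is covered.
No 2 of the 10 guard posts cover everything (all 45 combinations miss at least one gallery), so 3 is optimal.

3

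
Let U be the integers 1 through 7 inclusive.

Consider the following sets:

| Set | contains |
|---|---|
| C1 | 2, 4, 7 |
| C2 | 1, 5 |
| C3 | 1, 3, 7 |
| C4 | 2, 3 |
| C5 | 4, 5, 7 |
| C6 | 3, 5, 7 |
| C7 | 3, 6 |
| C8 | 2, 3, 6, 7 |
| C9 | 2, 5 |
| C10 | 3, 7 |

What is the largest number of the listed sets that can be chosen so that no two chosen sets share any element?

3

C1, C2, C7 are pairwise disjoint (C1={2,4,7}; C2={1,5}; C7={3,6}).
Every remaining set overlaps one of these, and no 4 of the listed sets are pairwise disjoint, so 3 is the maximum.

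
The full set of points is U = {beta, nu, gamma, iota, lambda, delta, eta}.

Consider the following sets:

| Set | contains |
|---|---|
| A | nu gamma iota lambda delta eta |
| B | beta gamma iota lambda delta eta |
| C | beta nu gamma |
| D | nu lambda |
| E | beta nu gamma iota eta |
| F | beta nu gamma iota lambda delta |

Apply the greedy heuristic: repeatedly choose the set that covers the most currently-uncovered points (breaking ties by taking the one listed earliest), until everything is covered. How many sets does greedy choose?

Greedy: pick A (covers 6 new) → pick B (covers 1 new). Total picks: 2.

2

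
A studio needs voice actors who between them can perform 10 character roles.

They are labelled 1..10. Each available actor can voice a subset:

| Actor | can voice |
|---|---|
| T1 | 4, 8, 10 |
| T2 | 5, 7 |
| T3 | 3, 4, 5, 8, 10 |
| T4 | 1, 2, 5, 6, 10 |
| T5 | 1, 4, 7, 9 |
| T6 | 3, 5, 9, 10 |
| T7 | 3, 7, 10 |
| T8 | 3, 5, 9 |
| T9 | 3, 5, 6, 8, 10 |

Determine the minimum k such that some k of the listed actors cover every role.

3

Take {T4, T5, T9}. Their union is {1, 2, 3, 4, 5, 6, 7, 8, 9, 10}, which is all 10 roles.
Only T4 contains 2, so T4 is forced; the remaining 5 roles need at least 2 more actors (each remaining actor adds at most 3) — so at least 3 actors are needed, and 3 is optimal.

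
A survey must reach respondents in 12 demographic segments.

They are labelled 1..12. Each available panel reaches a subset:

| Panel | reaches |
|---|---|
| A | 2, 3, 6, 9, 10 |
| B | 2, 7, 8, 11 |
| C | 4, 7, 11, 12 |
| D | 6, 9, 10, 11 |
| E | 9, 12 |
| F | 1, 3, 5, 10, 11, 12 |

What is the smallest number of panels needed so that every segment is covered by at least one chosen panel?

4

Take {A, B, C, F}. Their union is {1, 2, 3, 4, 5, 6, 7, 8, 9, 10, 11, 12}, which is all 12 segments.
No 3 of the 6 panels cover everything (all 20 combinations miss at least one segment), so 4 is optimal.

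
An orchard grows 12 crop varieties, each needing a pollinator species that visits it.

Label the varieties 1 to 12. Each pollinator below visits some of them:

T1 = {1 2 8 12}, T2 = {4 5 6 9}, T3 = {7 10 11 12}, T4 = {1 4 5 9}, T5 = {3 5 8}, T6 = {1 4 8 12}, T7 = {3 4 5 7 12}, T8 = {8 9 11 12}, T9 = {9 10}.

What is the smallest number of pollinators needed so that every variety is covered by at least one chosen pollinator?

T1 and T2 and T3 and T5 together: T1 ∪ T2 ∪ T3 ∪ T5 = {1, 2, 3, 4, 5, 6, 7, 8, 9, 10, 11, 12} — every variety is covered.
No 3 of the 9 pollinators cover everything (all 84 combinations miss at least one variety), so 4 is optimal.

4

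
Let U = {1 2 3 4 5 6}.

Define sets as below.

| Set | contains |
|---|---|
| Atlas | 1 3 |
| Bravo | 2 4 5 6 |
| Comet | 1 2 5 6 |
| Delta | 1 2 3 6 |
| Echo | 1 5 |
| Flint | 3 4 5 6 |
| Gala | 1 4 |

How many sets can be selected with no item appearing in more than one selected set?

Atlas, Bravo are pairwise disjoint (Atlas={1,3}; Bravo={2,4,5,6}).
Every remaining set overlaps one of these, and no 3 of the listed sets are pairwise disjoint, so 2 is the maximum.

2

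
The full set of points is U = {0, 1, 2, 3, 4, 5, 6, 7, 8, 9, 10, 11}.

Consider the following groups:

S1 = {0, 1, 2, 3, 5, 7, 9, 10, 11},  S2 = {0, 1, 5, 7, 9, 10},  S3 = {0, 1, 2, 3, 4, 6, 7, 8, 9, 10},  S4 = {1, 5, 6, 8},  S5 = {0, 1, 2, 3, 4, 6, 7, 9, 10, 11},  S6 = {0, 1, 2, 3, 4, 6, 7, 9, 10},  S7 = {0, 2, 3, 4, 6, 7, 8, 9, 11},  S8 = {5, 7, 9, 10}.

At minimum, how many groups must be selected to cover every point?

Take {S1, S7}. Their union is {0, 1, 2, 3, 4, 5, 6, 7, 8, 9, 10, 11}, which is all 12 points.
No single group has all 12 points (the largest, S3, has 10), so 2 is optimal.

2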